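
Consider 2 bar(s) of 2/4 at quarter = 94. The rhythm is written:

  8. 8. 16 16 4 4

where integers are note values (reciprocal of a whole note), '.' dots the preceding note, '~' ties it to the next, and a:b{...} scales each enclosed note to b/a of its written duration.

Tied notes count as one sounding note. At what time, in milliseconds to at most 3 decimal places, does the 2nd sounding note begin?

note 2 onset = 3/4b = 478.723ms

1. 0.0ms @ 0 + 478.723ms (3/4)
2. 478.723ms @ 3/4 + 478.723ms (3/4)
3. 957.447ms @ 3/2 + 159.574ms (1/4)
4. 1117.021ms @ 7/4 + 159.574ms (1/4)
5. 1276.596ms @ 2 + 638.298ms (1)
6. 1914.894ms @ 3 + 638.298ms (1)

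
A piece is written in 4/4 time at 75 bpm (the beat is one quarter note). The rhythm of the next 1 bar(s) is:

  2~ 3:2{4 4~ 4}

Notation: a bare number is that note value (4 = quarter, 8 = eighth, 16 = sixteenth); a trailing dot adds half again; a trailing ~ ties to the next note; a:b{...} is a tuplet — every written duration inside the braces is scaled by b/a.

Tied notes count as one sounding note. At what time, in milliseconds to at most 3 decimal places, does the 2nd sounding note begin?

note 2 onset = 8/3b = 2133.333ms

1. 0.0ms @ 0 + 2133.333ms (8/3)
2. 2133.333ms @ 8/3 + 1066.667ms (4/3)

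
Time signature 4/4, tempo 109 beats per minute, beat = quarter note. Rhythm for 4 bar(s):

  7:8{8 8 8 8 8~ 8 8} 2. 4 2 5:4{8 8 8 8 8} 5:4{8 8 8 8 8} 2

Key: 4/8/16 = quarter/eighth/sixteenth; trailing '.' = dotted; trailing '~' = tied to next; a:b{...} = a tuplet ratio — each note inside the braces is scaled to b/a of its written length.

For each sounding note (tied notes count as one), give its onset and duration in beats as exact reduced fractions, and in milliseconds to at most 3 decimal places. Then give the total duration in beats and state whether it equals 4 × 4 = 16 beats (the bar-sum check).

1) 0.0ms=0b +314.548ms=4/7b
2) 314.548ms=4/7b +314.548ms=4/7b
3) 629.096ms=8/7b +314.548ms=4/7b
4) 943.644ms=12/7b +314.548ms=4/7b
5) 1258.191ms=16/7b +629.096ms=8/7b
6) 1887.287ms=24/7b +314.548ms=4/7b
7) 2201.835ms=4b +1651.376ms=3b
8) 3853.211ms=7b +550.459ms=1b
9) 4403.67ms=8b +1100.917ms=2b
10) 5504.587ms=10b +220.183ms=2/5b
11) 5724.771ms=52/5b +220.183ms=2/5b
12) 5944.954ms=54/5b +220.183ms=2/5b
13) 6165.138ms=56/5b +220.183ms=2/5b
14) 6385.321ms=58/5b +220.183ms=2/5b
15) 6605.505ms=12b +220.183ms=2/5b
16) 6825.688ms=62/5b +220.183ms=2/5b
17) 7045.872ms=64/5b +220.183ms=2/5b
18) 7266.055ms=66/5b +220.183ms=2/5b
19) 7486.239ms=68/5b +220.183ms=2/5b
20) 7706.422ms=14b +1100.917ms=2b
Σ=16b of 16 (109bpm 4/4) — PASS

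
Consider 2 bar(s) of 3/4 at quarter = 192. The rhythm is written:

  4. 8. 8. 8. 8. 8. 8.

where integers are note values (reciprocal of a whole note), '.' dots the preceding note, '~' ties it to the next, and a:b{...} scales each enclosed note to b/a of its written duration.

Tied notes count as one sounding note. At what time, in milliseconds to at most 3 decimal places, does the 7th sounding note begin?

note 7 onset = 21/4b = 1640.625ms

1. 0.0ms @ 0 + 468.75ms (3/2)
2. 468.75ms @ 3/2 + 234.375ms (3/4)
3. 703.125ms @ 9/4 + 234.375ms (3/4)
4. 937.5ms @ 3 + 234.375ms (3/4)
5. 1171.875ms @ 15/4 + 234.375ms (3/4)
6. 1406.25ms @ 9/2 + 234.375ms (3/4)
7. 1640.625ms @ 21/4 + 234.375ms (3/4)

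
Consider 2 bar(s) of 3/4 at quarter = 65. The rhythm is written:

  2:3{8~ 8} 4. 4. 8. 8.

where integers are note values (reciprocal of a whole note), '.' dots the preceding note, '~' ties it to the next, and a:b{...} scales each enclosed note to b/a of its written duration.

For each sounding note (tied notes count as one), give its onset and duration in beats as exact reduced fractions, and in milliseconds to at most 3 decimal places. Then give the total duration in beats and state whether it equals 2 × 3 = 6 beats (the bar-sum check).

1) 0.0ms=0b +1384.615ms=3/2b
2) 1384.615ms=3/2b +1384.615ms=3/2b
3) 2769.231ms=3b +1384.615ms=3/2b
4) 4153.846ms=9/2b +692.308ms=3/4b
5) 4846.154ms=21/4b +692.308ms=3/4b
Σ=6b of 6 (65bpm 3/4) — PASS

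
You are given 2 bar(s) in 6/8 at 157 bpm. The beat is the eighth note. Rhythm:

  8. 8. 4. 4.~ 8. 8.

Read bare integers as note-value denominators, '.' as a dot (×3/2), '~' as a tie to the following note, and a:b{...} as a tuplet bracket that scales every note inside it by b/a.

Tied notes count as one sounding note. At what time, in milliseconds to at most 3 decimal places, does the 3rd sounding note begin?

note 3 onset = 3b = 1146.497ms

1. 0.0ms @ 0 + 573.248ms (3/2)
2. 573.248ms @ 3/2 + 573.248ms (3/2)
3. 1146.497ms @ 3 + 1146.497ms (3)
4. 2292.994ms @ 6 + 1719.745ms (9/2)
5. 4012.739ms @ 21/2 + 573.248ms (3/2)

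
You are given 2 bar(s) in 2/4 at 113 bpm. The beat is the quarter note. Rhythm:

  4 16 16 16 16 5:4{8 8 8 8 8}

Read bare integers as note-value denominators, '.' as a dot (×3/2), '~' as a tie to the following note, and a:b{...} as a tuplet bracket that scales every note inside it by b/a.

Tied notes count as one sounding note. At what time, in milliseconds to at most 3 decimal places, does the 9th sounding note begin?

1. 0.0ms @ 0 + 530.973ms (1)
2. 530.973ms @ 1 + 132.743ms (1/4)
3. 663.717ms @ 5/4 + 132.743ms (1/4)
4. 796.46ms @ 3/2 + 132.743ms (1/4)
5. 929.204ms @ 7/4 + 132.743ms (1/4)
6. 1061.947ms @ 2 + 212.389ms (2/5)
7. 1274.336ms @ 12/5 + 212.389ms (2/5)
8. 1486.726ms @ 14/5 + 212.389ms (2/5)
9. 1699.115ms @ 16/5 + 212.389ms (2/5)
10. 1911.504ms @ 18/5 + 212.389ms (2/5)

note 9 onset = 16/5b = 1699.115ms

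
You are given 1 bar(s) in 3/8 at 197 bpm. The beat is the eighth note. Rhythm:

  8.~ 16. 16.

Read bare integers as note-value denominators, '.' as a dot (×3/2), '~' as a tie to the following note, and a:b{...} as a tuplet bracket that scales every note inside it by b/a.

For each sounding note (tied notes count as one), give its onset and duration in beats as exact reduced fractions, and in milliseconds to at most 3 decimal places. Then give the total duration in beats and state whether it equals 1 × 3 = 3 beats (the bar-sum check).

1) 0.0ms=0b +685.279ms=9/4b
2) 685.279ms=9/4b +228.426ms=3/4b
Σ=3b of 3 (197bpm 3/8) — PASS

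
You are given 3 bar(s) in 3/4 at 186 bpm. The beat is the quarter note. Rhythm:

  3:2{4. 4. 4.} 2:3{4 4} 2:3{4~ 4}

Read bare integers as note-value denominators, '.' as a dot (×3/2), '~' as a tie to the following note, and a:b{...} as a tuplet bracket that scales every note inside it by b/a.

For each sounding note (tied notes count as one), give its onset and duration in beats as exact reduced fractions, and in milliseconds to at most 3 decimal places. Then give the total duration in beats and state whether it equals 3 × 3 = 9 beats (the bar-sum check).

1) 0.0ms=0b +322.581ms=1b
2) 322.581ms=1b +322.581ms=1b
3) 645.161ms=2b +322.581ms=1b
4) 967.742ms=3b +483.871ms=3/2b
5) 1451.613ms=9/2b +483.871ms=3/2b
6) 1935.484ms=6b +967.742ms=3b
Σ=9b of 9 (186bpm 3/4) — PASS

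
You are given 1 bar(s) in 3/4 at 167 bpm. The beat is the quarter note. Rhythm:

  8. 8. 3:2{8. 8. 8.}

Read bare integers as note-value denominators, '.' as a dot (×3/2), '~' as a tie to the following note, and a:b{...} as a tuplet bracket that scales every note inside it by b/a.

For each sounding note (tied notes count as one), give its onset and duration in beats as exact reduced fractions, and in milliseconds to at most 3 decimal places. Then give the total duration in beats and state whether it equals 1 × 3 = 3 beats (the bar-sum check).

1) 0.0ms=0b +269.461ms=3/4b
2) 269.461ms=3/4b +269.461ms=3/4b
3) 538.922ms=3/2b +179.641ms=1/2b
4) 718.563ms=2b +179.641ms=1/2b
5) 898.204ms=5/2b +179.641ms=1/2b
Σ=3b of 3 (167bpm 3/4) — PASS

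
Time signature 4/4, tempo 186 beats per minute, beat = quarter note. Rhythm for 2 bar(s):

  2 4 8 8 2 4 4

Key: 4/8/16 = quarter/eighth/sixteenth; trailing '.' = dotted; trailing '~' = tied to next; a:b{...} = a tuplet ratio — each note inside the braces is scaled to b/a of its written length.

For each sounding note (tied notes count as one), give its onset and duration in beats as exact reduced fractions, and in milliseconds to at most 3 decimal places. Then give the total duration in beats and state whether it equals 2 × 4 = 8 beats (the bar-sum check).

1) 0.0ms=0b +645.161ms=2b
2) 645.161ms=2b +322.581ms=1b
3) 967.742ms=3b +161.29ms=1/2b
4) 1129.032ms=7/2b +161.29ms=1/2b
5) 1290.323ms=4b +645.161ms=2b
6) 1935.484ms=6b +322.581ms=1b
7) 2258.065ms=7b +322.581ms=1b
Σ=8b of 8 (186bpm 4/4) — PASS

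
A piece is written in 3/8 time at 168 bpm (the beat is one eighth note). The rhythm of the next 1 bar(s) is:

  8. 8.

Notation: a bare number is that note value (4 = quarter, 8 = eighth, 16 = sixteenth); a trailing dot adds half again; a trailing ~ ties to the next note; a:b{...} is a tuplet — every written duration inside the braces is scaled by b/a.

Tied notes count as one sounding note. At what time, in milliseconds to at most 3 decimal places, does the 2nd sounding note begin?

1. 0.0ms @ 0 + 535.714ms (3/2)
2. 535.714ms @ 3/2 + 535.714ms (3/2)

note 2 onset = 3/2b = 535.714ms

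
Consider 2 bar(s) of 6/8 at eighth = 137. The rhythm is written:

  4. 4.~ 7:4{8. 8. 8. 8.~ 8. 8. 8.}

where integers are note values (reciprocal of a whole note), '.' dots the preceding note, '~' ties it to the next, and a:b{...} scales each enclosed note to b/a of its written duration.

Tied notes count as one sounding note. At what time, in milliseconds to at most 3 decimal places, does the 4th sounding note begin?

note 4 onset = 54/7b = 3378.519ms

1. 0.0ms @ 0 + 1313.869ms (3)
2. 1313.869ms @ 3 + 1689.26ms (27/7)
3. 3003.128ms @ 48/7 + 375.391ms (6/7)
4. 3378.519ms @ 54/7 + 375.391ms (6/7)
5. 3753.91ms @ 60/7 + 750.782ms (12/7)
6. 4504.692ms @ 72/7 + 375.391ms (6/7)
7. 4880.083ms @ 78/7 + 375.391ms (6/7)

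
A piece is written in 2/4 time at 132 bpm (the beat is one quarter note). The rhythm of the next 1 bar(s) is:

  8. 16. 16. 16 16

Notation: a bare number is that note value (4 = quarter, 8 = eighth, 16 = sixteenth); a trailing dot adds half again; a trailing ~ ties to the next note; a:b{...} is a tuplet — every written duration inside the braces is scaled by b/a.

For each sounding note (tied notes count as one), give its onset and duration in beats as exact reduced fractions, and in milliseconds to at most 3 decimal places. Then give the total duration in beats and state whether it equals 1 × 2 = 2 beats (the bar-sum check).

1) 0.0ms=0b +340.909ms=3/4b
2) 340.909ms=3/4b +170.455ms=3/8b
3) 511.364ms=9/8b +170.455ms=3/8b
4) 681.818ms=3/2b +113.636ms=1/4b
5) 795.455ms=7/4b +113.636ms=1/4b
Σ=2b of 2 (132bpm 2/4) — PASS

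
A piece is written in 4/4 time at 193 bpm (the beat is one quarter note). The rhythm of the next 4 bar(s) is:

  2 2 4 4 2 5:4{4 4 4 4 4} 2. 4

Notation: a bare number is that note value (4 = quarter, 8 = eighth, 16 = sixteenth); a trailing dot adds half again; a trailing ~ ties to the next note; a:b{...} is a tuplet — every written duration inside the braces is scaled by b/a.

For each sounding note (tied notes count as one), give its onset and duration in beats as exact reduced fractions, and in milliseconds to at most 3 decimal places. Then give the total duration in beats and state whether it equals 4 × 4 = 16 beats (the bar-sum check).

1) 0.0ms=0b +621.762ms=2b
2) 621.762ms=2b +621.762ms=2b
3) 1243.523ms=4b +310.881ms=1b
4) 1554.404ms=5b +310.881ms=1b
5) 1865.285ms=6b +621.762ms=2b
6) 2487.047ms=8b +248.705ms=4/5b
7) 2735.751ms=44/5b +248.705ms=4/5b
8) 2984.456ms=48/5b +248.705ms=4/5b
9) 3233.161ms=52/5b +248.705ms=4/5b
10) 3481.865ms=56/5b +248.705ms=4/5b
11) 3730.57ms=12b +932.642ms=3b
12) 4663.212ms=15b +310.881ms=1b
Σ=16b of 16 (193bpm 4/4) — PASS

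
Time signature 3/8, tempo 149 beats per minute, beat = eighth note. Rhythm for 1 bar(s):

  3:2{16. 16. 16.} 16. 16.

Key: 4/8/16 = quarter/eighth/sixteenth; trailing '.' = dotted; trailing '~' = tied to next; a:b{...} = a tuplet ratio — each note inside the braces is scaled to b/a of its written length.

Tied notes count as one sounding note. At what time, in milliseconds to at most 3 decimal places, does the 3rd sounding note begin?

note 3 onset = 1b = 402.685ms

1. 0.0ms @ 0 + 201.342ms (1/2)
2. 201.342ms @ 1/2 + 201.342ms (1/2)
3. 402.685ms @ 1 + 201.342ms (1/2)
4. 604.027ms @ 3/2 + 302.013ms (3/4)
5. 906.04ms @ 9/4 + 302.013ms (3/4)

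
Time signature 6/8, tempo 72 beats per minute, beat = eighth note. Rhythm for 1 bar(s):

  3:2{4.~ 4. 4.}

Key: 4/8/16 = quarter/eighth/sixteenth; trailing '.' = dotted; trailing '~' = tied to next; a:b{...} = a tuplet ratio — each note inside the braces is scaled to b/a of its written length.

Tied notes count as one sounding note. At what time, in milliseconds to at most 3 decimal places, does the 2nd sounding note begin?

note 2 onset = 4b = 3333.333ms

1. 0.0ms @ 0 + 3333.333ms (4)
2. 3333.333ms @ 4 + 1666.667ms (2)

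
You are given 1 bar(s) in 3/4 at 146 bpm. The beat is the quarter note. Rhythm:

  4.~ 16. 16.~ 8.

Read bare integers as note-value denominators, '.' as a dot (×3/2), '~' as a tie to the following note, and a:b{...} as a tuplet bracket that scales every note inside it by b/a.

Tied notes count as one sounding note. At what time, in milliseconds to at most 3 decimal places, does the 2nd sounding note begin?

note 2 onset = 15/8b = 770.548ms

1. 0.0ms @ 0 + 770.548ms (15/8)
2. 770.548ms @ 15/8 + 462.329ms (9/8)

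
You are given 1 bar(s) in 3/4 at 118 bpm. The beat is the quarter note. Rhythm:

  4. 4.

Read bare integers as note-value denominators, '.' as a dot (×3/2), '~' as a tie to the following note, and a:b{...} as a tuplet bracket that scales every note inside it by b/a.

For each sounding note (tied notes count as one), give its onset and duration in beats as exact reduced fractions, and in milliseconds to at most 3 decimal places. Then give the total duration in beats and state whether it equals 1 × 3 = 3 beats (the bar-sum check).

1) 0.0ms=0b +762.712ms=3/2b
2) 762.712ms=3/2b +762.712ms=3/2b
Σ=3b of 3 (118bpm 3/4) — PASS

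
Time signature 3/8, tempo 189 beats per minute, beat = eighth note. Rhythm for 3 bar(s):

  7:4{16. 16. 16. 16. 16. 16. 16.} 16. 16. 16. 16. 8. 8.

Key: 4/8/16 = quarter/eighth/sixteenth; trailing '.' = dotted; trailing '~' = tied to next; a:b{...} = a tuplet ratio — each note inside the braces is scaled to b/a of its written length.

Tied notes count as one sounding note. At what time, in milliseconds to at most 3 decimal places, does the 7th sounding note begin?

1. 0.0ms @ 0 + 136.054ms (3/7)
2. 136.054ms @ 3/7 + 136.054ms (3/7)
3. 272.109ms @ 6/7 + 136.054ms (3/7)
4. 408.163ms @ 9/7 + 136.054ms (3/7)
5. 544.218ms @ 12/7 + 136.054ms (3/7)
6. 680.272ms @ 15/7 + 136.054ms (3/7)
7. 816.327ms @ 18/7 + 136.054ms (3/7)
8. 952.381ms @ 3 + 238.095ms (3/4)
9. 1190.476ms @ 15/4 + 238.095ms (3/4)
10. 1428.571ms @ 9/2 + 238.095ms (3/4)
11. 1666.667ms @ 21/4 + 238.095ms (3/4)
12. 1904.762ms @ 6 + 476.19ms (3/2)
13. 2380.952ms @ 15/2 + 476.19ms (3/2)

note 7 onset = 18/7b = 816.327ms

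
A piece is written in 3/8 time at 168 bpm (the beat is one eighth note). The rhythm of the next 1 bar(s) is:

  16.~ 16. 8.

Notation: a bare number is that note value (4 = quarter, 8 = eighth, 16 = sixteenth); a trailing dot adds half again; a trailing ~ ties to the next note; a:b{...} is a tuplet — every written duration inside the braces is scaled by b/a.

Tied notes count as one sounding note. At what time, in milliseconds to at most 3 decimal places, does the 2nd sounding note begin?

1. 0.0ms @ 0 + 535.714ms (3/2)
2. 535.714ms @ 3/2 + 535.714ms (3/2)

note 2 onset = 3/2b = 535.714ms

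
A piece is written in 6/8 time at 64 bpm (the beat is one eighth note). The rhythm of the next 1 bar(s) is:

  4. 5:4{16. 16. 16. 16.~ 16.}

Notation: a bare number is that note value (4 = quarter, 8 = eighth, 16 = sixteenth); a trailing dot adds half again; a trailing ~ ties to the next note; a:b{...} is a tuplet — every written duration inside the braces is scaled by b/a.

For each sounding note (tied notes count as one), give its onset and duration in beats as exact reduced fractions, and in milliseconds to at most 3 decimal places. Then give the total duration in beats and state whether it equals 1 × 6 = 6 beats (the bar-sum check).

1) 0.0ms=0b +2812.5ms=3b
2) 2812.5ms=3b +562.5ms=3/5b
3) 3375.0ms=18/5b +562.5ms=3/5b
4) 3937.5ms=21/5b +562.5ms=3/5b
5) 4500.0ms=24/5b +1125.0ms=6/5b
Σ=6b of 6 (64bpm 6/8) — PASS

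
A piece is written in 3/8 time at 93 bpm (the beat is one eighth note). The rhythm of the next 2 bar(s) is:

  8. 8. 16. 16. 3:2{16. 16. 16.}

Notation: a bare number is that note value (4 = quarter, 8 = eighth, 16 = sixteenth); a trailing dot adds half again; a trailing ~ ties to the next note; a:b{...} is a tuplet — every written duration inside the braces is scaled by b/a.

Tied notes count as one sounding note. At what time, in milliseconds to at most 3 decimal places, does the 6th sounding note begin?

note 6 onset = 5b = 3225.806ms

1. 0.0ms @ 0 + 967.742ms (3/2)
2. 967.742ms @ 3/2 + 967.742ms (3/2)
3. 1935.484ms @ 3 + 483.871ms (3/4)
4. 2419.355ms @ 15/4 + 483.871ms (3/4)
5. 2903.226ms @ 9/2 + 322.581ms (1/2)
6. 3225.806ms @ 5 + 322.581ms (1/2)
7. 3548.387ms @ 11/2 + 322.581ms (1/2)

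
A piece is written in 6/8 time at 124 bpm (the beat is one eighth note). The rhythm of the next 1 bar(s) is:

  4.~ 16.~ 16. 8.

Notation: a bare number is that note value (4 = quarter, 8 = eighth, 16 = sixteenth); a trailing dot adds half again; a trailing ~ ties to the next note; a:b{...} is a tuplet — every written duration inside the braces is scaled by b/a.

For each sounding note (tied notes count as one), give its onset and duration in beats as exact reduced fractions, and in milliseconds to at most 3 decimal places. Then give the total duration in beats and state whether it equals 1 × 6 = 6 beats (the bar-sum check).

1) 0.0ms=0b +2177.419ms=9/2b
2) 2177.419ms=9/2b +725.806ms=3/2b
Σ=6b of 6 (124bpm 6/8) — PASS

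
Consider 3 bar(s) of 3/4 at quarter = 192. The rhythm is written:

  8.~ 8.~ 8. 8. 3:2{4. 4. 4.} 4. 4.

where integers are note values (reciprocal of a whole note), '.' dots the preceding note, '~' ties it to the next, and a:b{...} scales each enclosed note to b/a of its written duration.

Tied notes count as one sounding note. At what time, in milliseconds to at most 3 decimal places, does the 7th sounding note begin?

1. 0.0ms @ 0 + 703.125ms (9/4)
2. 703.125ms @ 9/4 + 234.375ms (3/4)
3. 937.5ms @ 3 + 312.5ms (1)
4. 1250.0ms @ 4 + 312.5ms (1)
5. 1562.5ms @ 5 + 312.5ms (1)
6. 1875.0ms @ 6 + 468.75ms (3/2)
7. 2343.75ms @ 15/2 + 468.75ms (3/2)

note 7 onset = 15/2b = 2343.75ms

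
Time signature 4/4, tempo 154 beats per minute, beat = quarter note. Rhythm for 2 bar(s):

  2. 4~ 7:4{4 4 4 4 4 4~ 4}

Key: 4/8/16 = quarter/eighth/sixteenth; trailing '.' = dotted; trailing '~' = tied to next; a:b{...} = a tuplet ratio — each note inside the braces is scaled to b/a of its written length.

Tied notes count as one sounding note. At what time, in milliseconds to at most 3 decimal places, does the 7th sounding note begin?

1. 0.0ms @ 0 + 1168.831ms (3)
2. 1168.831ms @ 3 + 612.245ms (11/7)
3. 1781.076ms @ 32/7 + 222.635ms (4/7)
4. 2003.711ms @ 36/7 + 222.635ms (4/7)
5. 2226.345ms @ 40/7 + 222.635ms (4/7)
6. 2448.98ms @ 44/7 + 222.635ms (4/7)
7. 2671.614ms @ 48/7 + 445.269ms (8/7)

note 7 onset = 48/7b = 2671.614ms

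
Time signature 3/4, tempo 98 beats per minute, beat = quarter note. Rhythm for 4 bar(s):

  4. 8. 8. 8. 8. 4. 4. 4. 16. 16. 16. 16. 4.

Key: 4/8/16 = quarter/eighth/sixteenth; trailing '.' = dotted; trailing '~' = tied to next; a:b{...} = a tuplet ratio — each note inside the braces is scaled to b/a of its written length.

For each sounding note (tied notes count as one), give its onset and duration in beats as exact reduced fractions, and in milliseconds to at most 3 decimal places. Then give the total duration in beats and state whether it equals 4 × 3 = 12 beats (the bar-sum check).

1) 0.0ms=0b +918.367ms=3/2b
2) 918.367ms=3/2b +459.184ms=3/4b
3) 1377.551ms=9/4b +459.184ms=3/4b
4) 1836.735ms=3b +459.184ms=3/4b
5) 2295.918ms=15/4b +459.184ms=3/4b
6) 2755.102ms=9/2b +918.367ms=3/2b
7) 3673.469ms=6b +918.367ms=3/2b
8) 4591.837ms=15/2b +918.367ms=3/2b
9) 5510.204ms=9b +229.592ms=3/8b
10) 5739.796ms=75/8b +229.592ms=3/8b
11) 5969.388ms=39/4b +229.592ms=3/8b
12) 6198.98ms=81/8b +229.592ms=3/8b
13) 6428.571ms=21/2b +918.367ms=3/2b
Σ=12b of 12 (98bpm 3/4) — PASS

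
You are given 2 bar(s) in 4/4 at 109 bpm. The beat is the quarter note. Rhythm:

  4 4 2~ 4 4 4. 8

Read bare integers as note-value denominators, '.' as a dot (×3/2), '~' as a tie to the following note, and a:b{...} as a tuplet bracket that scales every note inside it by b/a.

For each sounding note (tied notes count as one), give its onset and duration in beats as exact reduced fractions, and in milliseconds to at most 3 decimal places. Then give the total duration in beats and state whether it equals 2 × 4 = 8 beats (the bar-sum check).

1) 0.0ms=0b +550.459ms=1b
2) 550.459ms=1b +550.459ms=1b
3) 1100.917ms=2b +1651.376ms=3b
4) 2752.294ms=5b +550.459ms=1b
5) 3302.752ms=6b +825.688ms=3/2b
6) 4128.44ms=15/2b +275.229ms=1/2b
Σ=8b of 8 (109bpm 4/4) — PASS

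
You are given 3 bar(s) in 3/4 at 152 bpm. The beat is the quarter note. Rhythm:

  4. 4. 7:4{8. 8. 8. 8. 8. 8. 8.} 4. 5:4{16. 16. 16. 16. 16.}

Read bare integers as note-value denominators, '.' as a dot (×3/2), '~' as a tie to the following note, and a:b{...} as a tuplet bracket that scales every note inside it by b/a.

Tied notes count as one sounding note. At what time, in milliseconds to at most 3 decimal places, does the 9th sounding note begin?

1. 0.0ms @ 0 + 592.105ms (3/2)
2. 592.105ms @ 3/2 + 592.105ms (3/2)
3. 1184.211ms @ 3 + 169.173ms (3/7)
4. 1353.383ms @ 24/7 + 169.173ms (3/7)
5. 1522.556ms @ 27/7 + 169.173ms (3/7)
6. 1691.729ms @ 30/7 + 169.173ms (3/7)
7. 1860.902ms @ 33/7 + 169.173ms (3/7)
8. 2030.075ms @ 36/7 + 169.173ms (3/7)
9. 2199.248ms @ 39/7 + 169.173ms (3/7)
10. 2368.421ms @ 6 + 592.105ms (3/2)
11. 2960.526ms @ 15/2 + 118.421ms (3/10)
12. 3078.947ms @ 39/5 + 118.421ms (3/10)
13. 3197.368ms @ 81/10 + 118.421ms (3/10)
14. 3315.789ms @ 42/5 + 118.421ms (3/10)
15. 3434.211ms @ 87/10 + 118.421ms (3/10)

note 9 onset = 39/7b = 2199.248ms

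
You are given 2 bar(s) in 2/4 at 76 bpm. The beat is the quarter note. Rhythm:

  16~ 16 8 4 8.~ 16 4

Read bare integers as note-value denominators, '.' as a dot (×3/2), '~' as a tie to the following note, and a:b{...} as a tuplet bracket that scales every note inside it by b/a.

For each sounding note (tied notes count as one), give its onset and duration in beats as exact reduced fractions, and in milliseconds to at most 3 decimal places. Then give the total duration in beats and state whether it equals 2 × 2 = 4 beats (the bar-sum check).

1) 0.0ms=0b +394.737ms=1/2b
2) 394.737ms=1/2b +394.737ms=1/2b
3) 789.474ms=1b +789.474ms=1b
4) 1578.947ms=2b +789.474ms=1b
5) 2368.421ms=3b +789.474ms=1b
Σ=4b of 4 (76bpm 2/4) — PASS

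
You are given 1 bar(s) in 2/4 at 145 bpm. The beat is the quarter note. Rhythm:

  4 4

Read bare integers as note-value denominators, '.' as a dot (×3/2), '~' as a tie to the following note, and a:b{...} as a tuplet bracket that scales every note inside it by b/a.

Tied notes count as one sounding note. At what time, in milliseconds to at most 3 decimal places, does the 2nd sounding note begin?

1. 0.0ms @ 0 + 413.793ms (1)
2. 413.793ms @ 1 + 413.793ms (1)

note 2 onset = 1b = 413.793ms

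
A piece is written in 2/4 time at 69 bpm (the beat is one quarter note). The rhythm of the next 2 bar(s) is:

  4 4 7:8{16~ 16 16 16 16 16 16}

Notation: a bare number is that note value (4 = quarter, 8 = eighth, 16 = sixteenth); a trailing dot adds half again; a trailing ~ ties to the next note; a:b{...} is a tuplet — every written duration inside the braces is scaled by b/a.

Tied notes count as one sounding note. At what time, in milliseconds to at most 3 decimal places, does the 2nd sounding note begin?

note 2 onset = 1b = 869.565ms

1. 0.0ms @ 0 + 869.565ms (1)
2. 869.565ms @ 1 + 869.565ms (1)
3. 1739.13ms @ 2 + 496.894ms (4/7)
4. 2236.025ms @ 18/7 + 248.447ms (2/7)
5. 2484.472ms @ 20/7 + 248.447ms (2/7)
6. 2732.919ms @ 22/7 + 248.447ms (2/7)
7. 2981.366ms @ 24/7 + 248.447ms (2/7)
8. 3229.814ms @ 26/7 + 248.447ms (2/7)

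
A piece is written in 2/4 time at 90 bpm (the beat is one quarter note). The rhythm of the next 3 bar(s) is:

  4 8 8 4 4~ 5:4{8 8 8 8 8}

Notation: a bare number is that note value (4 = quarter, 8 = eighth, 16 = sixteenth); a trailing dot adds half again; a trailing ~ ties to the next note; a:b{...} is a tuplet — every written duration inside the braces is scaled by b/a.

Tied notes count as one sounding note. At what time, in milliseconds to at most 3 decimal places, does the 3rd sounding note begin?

1. 0.0ms @ 0 + 666.667ms (1)
2. 666.667ms @ 1 + 333.333ms (1/2)
3. 1000.0ms @ 3/2 + 333.333ms (1/2)
4. 1333.333ms @ 2 + 666.667ms (1)
5. 2000.0ms @ 3 + 933.333ms (7/5)
6. 2933.333ms @ 22/5 + 266.667ms (2/5)
7. 3200.0ms @ 24/5 + 266.667ms (2/5)
8. 3466.667ms @ 26/5 + 266.667ms (2/5)
9. 3733.333ms @ 28/5 + 266.667ms (2/5)

note 3 onset = 3/2b = 1000.0ms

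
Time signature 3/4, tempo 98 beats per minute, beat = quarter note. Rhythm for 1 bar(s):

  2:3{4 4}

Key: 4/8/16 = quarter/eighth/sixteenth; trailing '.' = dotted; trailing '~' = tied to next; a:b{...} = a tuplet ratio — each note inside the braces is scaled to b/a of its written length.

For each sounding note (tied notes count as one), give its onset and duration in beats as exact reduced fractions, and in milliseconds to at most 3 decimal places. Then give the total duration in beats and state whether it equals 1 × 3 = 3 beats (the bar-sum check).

1) 0.0ms=0b +918.367ms=3/2b
2) 918.367ms=3/2b +918.367ms=3/2b
Σ=3b of 3 (98bpm 3/4) — PASS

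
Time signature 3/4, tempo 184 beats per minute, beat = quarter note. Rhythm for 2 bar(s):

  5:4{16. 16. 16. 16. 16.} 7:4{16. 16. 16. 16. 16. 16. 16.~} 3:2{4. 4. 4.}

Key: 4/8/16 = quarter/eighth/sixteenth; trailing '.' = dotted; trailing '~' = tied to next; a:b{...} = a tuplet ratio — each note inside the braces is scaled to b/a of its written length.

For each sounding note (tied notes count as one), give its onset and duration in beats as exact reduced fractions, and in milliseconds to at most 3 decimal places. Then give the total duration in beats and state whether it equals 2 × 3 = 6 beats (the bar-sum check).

1) 0.0ms=0b +97.826ms=3/10b
2) 97.826ms=3/10b +97.826ms=3/10b
3) 195.652ms=3/5b +97.826ms=3/10b
4) 293.478ms=9/10b +97.826ms=3/10b
5) 391.304ms=6/5b +97.826ms=3/10b
6) 489.13ms=3/2b +69.876ms=3/14b
7) 559.006ms=12/7b +69.876ms=3/14b
8) 628.882ms=27/14b +69.876ms=3/14b
9) 698.758ms=15/7b +69.876ms=3/14b
10) 768.634ms=33/14b +69.876ms=3/14b
11) 838.509ms=18/7b +69.876ms=3/14b
12) 908.385ms=39/14b +395.963ms=17/14b
13) 1304.348ms=4b +326.087ms=1b
14) 1630.435ms=5b +326.087ms=1b
Σ=6b of 6 (184bpm 3/4) — PASS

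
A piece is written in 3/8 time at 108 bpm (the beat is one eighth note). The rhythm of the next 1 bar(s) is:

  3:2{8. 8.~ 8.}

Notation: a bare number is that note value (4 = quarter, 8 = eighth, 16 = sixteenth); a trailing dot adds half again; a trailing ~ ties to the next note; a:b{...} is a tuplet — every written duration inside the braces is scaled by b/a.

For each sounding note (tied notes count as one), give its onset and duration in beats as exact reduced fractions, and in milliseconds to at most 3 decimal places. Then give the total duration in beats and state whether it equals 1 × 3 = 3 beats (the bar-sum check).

1) 0.0ms=0b +555.556ms=1b
2) 555.556ms=1b +1111.111ms=2b
Σ=3b of 3 (108bpm 3/8) — PASS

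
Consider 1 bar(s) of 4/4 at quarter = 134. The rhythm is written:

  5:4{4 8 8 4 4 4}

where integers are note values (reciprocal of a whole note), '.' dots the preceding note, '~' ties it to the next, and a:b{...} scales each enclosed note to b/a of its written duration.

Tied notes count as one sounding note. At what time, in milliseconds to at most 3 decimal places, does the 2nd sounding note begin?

note 2 onset = 4/5b = 358.209ms

1. 0.0ms @ 0 + 358.209ms (4/5)
2. 358.209ms @ 4/5 + 179.104ms (2/5)
3. 537.313ms @ 6/5 + 179.104ms (2/5)
4. 716.418ms @ 8/5 + 358.209ms (4/5)
5. 1074.627ms @ 12/5 + 358.209ms (4/5)
6. 1432.836ms @ 16/5 + 358.209ms (4/5)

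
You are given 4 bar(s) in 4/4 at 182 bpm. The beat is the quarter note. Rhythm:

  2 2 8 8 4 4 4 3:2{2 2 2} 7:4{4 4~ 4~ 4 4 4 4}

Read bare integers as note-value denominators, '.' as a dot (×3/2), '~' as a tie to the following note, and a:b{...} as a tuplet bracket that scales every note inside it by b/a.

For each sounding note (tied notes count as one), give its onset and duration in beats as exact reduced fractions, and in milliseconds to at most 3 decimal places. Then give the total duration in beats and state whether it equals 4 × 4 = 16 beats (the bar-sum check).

1) 0.0ms=0b +659.341ms=2b
2) 659.341ms=2b +659.341ms=2b
3) 1318.681ms=4b +164.835ms=1/2b
4) 1483.516ms=9/2b +164.835ms=1/2b
5) 1648.352ms=5b +329.67ms=1b
6) 1978.022ms=6b +329.67ms=1b
7) 2307.692ms=7b +329.67ms=1b
8) 2637.363ms=8b +439.56ms=4/3b
9) 3076.923ms=28/3b +439.56ms=4/3b
10) 3516.484ms=32/3b +439.56ms=4/3b
11) 3956.044ms=12b +188.383ms=4/7b
12) 4144.427ms=88/7b +565.149ms=12/7b
13) 4709.576ms=100/7b +188.383ms=4/7b
14) 4897.959ms=104/7b +188.383ms=4/7b
15) 5086.342ms=108/7b +188.383ms=4/7b
Σ=16b of 16 (182bpm 4/4) — PASS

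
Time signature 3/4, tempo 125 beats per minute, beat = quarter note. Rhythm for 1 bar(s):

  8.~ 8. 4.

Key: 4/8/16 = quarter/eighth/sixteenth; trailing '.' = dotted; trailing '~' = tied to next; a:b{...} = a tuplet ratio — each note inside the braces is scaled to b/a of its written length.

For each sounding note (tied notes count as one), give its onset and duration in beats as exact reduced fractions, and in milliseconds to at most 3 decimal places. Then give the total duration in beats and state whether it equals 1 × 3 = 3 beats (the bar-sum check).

1) 0.0ms=0b +720.0ms=3/2b
2) 720.0ms=3/2b +720.0ms=3/2b
Σ=3b of 3 (125bpm 3/4) — PASS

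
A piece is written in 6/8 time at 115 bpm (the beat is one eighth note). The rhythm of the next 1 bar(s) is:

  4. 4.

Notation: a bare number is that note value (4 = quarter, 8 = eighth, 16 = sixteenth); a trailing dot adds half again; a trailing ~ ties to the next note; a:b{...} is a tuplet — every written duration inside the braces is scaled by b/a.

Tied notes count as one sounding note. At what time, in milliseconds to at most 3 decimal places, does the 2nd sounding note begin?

note 2 onset = 3b = 1565.217ms

1. 0.0ms @ 0 + 1565.217ms (3)
2. 1565.217ms @ 3 + 1565.217ms (3)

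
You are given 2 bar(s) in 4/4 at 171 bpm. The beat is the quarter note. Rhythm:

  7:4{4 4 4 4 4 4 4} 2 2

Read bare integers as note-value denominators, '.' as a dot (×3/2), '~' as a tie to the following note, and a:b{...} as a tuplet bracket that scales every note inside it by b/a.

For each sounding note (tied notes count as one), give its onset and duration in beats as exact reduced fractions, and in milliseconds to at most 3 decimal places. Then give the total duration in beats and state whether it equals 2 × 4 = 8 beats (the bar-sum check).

1) 0.0ms=0b +200.501ms=4/7b
2) 200.501ms=4/7b +200.501ms=4/7b
3) 401.003ms=8/7b +200.501ms=4/7b
4) 601.504ms=12/7b +200.501ms=4/7b
5) 802.005ms=16/7b +200.501ms=4/7b
6) 1002.506ms=20/7b +200.501ms=4/7b
7) 1203.008ms=24/7b +200.501ms=4/7b
8) 1403.509ms=4b +701.754ms=2b
9) 2105.263ms=6b +701.754ms=2b
Σ=8b of 8 (171bpm 4/4) — PASS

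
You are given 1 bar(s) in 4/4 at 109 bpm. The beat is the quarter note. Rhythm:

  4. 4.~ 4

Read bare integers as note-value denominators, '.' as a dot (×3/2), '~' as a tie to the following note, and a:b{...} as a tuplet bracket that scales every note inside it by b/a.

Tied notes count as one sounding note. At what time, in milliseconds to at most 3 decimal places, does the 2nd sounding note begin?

note 2 onset = 3/2b = 825.688ms

1. 0.0ms @ 0 + 825.688ms (3/2)
2. 825.688ms @ 3/2 + 1376.147ms (5/2)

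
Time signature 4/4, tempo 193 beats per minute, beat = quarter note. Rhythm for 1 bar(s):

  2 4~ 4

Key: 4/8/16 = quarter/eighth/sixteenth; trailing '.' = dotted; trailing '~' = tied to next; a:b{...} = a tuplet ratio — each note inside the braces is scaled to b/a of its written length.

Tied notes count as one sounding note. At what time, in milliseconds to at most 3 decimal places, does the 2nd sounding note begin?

1. 0.0ms @ 0 + 621.762ms (2)
2. 621.762ms @ 2 + 621.762ms (2)

note 2 onset = 2b = 621.762ms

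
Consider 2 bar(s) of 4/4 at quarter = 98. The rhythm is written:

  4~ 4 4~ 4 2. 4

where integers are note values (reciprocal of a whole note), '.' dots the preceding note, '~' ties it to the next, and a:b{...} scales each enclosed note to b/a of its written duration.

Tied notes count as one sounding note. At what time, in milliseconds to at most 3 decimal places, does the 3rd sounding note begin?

1. 0.0ms @ 0 + 1224.49ms (2)
2. 1224.49ms @ 2 + 1224.49ms (2)
3. 2448.98ms @ 4 + 1836.735ms (3)
4. 4285.714ms @ 7 + 612.245ms (1)

note 3 onset = 4b = 2448.98ms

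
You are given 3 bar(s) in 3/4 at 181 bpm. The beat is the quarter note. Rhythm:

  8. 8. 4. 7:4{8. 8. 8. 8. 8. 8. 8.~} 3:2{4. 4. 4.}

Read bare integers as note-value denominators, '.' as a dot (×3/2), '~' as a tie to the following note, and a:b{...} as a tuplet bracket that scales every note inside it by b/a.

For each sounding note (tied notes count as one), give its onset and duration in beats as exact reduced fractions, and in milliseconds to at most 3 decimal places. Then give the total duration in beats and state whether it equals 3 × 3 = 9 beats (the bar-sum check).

1) 0.0ms=0b +248.619ms=3/4b
2) 248.619ms=3/4b +248.619ms=3/4b
3) 497.238ms=3/2b +497.238ms=3/2b
4) 994.475ms=3b +142.068ms=3/7b
5) 1136.543ms=24/7b +142.068ms=3/7b
6) 1278.611ms=27/7b +142.068ms=3/7b
7) 1420.679ms=30/7b +142.068ms=3/7b
8) 1562.747ms=33/7b +142.068ms=3/7b
9) 1704.815ms=36/7b +142.068ms=3/7b
10) 1846.882ms=39/7b +473.56ms=10/7b
11) 2320.442ms=7b +331.492ms=1b
12) 2651.934ms=8b +331.492ms=1b
Σ=9b of 9 (181bpm 3/4) — PASS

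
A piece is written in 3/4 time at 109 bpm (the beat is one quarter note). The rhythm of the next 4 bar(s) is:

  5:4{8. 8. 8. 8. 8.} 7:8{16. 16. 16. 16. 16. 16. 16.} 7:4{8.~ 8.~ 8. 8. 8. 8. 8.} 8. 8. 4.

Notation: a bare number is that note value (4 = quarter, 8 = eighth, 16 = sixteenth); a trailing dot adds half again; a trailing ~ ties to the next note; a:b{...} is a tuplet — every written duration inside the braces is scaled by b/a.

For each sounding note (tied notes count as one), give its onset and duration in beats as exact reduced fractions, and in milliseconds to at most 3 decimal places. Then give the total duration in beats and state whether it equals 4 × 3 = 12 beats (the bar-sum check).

1) 0.0ms=0b +330.275ms=3/5b
2) 330.275ms=3/5b +330.275ms=3/5b
3) 660.55ms=6/5b +330.275ms=3/5b
4) 990.826ms=9/5b +330.275ms=3/5b
5) 1321.101ms=12/5b +330.275ms=3/5b
6) 1651.376ms=3b +235.911ms=3/7b
7) 1887.287ms=24/7b +235.911ms=3/7b
8) 2123.198ms=27/7b +235.911ms=3/7b
9) 2359.109ms=30/7b +235.911ms=3/7b
10) 2595.02ms=33/7b +235.911ms=3/7b
11) 2830.931ms=36/7b +235.911ms=3/7b
12) 3066.841ms=39/7b +235.911ms=3/7b
13) 3302.752ms=6b +707.733ms=9/7b
14) 4010.485ms=51/7b +235.911ms=3/7b
15) 4246.396ms=54/7b +235.911ms=3/7b
16) 4482.307ms=57/7b +235.911ms=3/7b
17) 4718.218ms=60/7b +235.911ms=3/7b
18) 4954.128ms=9b +412.844ms=3/4b
19) 5366.972ms=39/4b +412.844ms=3/4b
20) 5779.817ms=21/2b +825.688ms=3/2b
Σ=12b of 12 (109bpm 3/4) — PASS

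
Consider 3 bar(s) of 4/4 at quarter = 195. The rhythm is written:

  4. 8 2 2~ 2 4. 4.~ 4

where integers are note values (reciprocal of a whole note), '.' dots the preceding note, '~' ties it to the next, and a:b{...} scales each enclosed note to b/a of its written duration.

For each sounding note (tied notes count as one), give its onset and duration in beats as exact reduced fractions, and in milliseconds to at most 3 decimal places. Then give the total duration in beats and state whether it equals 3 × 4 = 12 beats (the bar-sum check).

1) 0.0ms=0b +461.538ms=3/2b
2) 461.538ms=3/2b +153.846ms=1/2b
3) 615.385ms=2b +615.385ms=2b
4) 1230.769ms=4b +1230.769ms=4b
5) 2461.538ms=8b +461.538ms=3/2b
6) 2923.077ms=19/2b +769.231ms=5/2b
Σ=12b of 12 (195bpm 4/4) — PASS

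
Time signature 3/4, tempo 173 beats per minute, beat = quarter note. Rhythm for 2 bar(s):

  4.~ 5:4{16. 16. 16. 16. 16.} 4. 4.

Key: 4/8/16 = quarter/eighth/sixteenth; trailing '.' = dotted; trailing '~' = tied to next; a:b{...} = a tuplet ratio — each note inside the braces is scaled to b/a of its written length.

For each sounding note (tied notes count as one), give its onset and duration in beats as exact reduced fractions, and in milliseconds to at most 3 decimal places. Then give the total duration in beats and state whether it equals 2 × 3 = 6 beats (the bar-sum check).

1) 0.0ms=0b +624.277ms=9/5b
2) 624.277ms=9/5b +104.046ms=3/10b
3) 728.324ms=21/10b +104.046ms=3/10b
4) 832.37ms=12/5b +104.046ms=3/10b
5) 936.416ms=27/10b +104.046ms=3/10b
6) 1040.462ms=3b +520.231ms=3/2b
7) 1560.694ms=9/2b +520.231ms=3/2b
Σ=6b of 6 (173bpm 3/4) — PASS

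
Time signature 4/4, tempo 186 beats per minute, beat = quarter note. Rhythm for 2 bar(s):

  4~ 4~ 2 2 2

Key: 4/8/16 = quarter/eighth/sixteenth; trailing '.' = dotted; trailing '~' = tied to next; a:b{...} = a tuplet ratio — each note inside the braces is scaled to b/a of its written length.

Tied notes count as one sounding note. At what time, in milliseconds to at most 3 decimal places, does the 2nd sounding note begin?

note 2 onset = 4b = 1290.323ms

1. 0.0ms @ 0 + 1290.323ms (4)
2. 1290.323ms @ 4 + 645.161ms (2)
3. 1935.484ms @ 6 + 645.161ms (2)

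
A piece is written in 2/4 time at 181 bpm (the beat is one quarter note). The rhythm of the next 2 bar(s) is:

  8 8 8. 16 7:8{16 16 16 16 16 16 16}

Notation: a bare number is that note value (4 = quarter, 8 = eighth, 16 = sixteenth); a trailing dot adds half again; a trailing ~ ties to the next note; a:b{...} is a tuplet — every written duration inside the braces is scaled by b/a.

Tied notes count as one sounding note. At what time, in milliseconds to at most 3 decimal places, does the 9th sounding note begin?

note 9 onset = 22/7b = 1041.831ms

1. 0.0ms @ 0 + 165.746ms (1/2)
2. 165.746ms @ 1/2 + 165.746ms (1/2)
3. 331.492ms @ 1 + 248.619ms (3/4)
4. 580.11ms @ 7/4 + 82.873ms (1/4)
5. 662.983ms @ 2 + 94.712ms (2/7)
6. 757.695ms @ 16/7 + 94.712ms (2/7)
7. 852.407ms @ 18/7 + 94.712ms (2/7)
8. 947.119ms @ 20/7 + 94.712ms (2/7)
9. 1041.831ms @ 22/7 + 94.712ms (2/7)
10. 1136.543ms @ 24/7 + 94.712ms (2/7)
11. 1231.255ms @ 26/7 + 94.712ms (2/7)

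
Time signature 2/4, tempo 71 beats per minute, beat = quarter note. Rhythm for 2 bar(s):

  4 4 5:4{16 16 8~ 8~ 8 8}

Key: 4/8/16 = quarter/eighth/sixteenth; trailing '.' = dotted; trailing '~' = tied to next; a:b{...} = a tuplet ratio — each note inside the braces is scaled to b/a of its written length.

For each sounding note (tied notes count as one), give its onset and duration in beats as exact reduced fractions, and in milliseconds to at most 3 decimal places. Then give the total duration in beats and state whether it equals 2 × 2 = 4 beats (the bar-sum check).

1) 0.0ms=0b +845.07ms=1b
2) 845.07ms=1b +845.07ms=1b
3) 1690.141ms=2b +169.014ms=1/5b
4) 1859.155ms=11/5b +169.014ms=1/5b
5) 2028.169ms=12/5b +1014.085ms=6/5b
6) 3042.254ms=18/5b +338.028ms=2/5b
Σ=4b of 4 (71bpm 2/4) — PASS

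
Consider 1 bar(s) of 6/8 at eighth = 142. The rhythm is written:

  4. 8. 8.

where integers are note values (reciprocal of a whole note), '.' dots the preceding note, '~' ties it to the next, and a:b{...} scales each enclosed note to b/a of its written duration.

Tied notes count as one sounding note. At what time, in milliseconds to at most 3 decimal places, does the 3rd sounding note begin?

note 3 onset = 9/2b = 1901.408ms

1. 0.0ms @ 0 + 1267.606ms (3)
2. 1267.606ms @ 3 + 633.803ms (3/2)
3. 1901.408ms @ 9/2 + 633.803ms (3/2)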